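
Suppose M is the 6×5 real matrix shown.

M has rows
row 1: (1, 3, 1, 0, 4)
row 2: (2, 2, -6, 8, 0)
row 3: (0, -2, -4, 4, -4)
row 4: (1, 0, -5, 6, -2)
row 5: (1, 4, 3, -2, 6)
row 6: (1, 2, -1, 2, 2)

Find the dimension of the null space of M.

Row reduce to echelon form.
R2 ← R2 − (2)·R1: [0, -4, -8, 8, -8]
R4 ← R4 − R1: [0, -3, -6, 6, -6]
R5 ← R5 − R1: [0, 1, 2, -2, 2]
R6 ← R6 − R1: [0, -1, -2, 2, -2]
R3 ← R3 − (1/2)·R2: [0, 0, 0, 0, 0]
R4 ← R4 − (3/4)·R2: [0, 0, 0, 0, 0]
R5 ← R5 + (1/4)·R2: [0, 0, 0, 0, 0]
R6 ← R6 − (1/4)·R2: [0, 0, 0, 0, 0]
2 nonzero rows, so rank(M) = 2.
M has 5 columns; by rank–nullity, nullity = 5 − 2 = 3.

3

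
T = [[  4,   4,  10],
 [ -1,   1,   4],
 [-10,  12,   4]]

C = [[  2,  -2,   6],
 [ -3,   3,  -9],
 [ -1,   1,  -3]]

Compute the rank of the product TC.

1

First compute TC:
[[-14,  14, -42],
 [ -9,   9, -27],
 [-60,  60, -180]]
Now row reduce the product.
R2 ← R2 − (9/14)·R1: [0, 0, 0]
R3 ← R3 − (30/7)·R1: [0, 0, 0]
1 nonzero row, so rank(TC) = 1.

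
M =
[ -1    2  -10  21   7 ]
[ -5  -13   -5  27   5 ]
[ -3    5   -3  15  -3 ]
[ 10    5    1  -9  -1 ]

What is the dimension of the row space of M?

Row reduce to echelon form.
R2 ← R2 − (5)·R1: [0, -23, 45, -78, -30]
R3 ← R3 − (3)·R1: [0, -1, 27, -48, -24]
R4 ← R4 + (10)·R1: [0, 25, -99, 201, 69]
R3 ← R3 − (1/23)·R2: [0, 0, 576/23, -1026/23, -522/23]
R4 ← R4 + (25/23)·R2: [0, 0, -1152/23, 2673/23, 837/23]
R4 ← R4 + (2)·R3: [0, 0, 0, 27, -9]
Echelon form has 4 nonzero rows, so rank(M) = 4.
The row space has dimension equal to the rank: 4.

4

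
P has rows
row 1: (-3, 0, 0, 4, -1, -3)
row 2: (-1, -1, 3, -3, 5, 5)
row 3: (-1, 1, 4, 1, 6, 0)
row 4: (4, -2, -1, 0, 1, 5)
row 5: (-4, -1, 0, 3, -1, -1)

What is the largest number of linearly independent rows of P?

4

Row reduce to echelon form.
R2 ← R2 − (1/3)·R1: [0, -1, 3, -13/3, 16/3, 6]
R3 ← R3 − (1/3)·R1: [0, 1, 4, -1/3, 19/3, 1]
R4 ← R4 + (4/3)·R1: [0, -2, -1, 16/3, -1/3, 1]
R5 ← R5 − (4/3)·R1: [0, -1, 0, -7/3, 1/3, 3]
R3 ← R3 + R2: [0, 0, 7, -14/3, 35/3, 7]
R4 ← R4 − (2)·R2: [0, 0, -7, 14, -11, -11]
R5 ← R5 − R2: [0, 0, -3, 2, -5, -3]
R4 ← R4 + R3: [0, 0, 0, 28/3, 2/3, -4]
R5 ← R5 + (3/7)·R3: [0, 0, 0, 0, 0, 0]
Echelon form has 4 nonzero rows, so rank(P) = 4.
The rank gives the maximum number of linearly independent rows: 4.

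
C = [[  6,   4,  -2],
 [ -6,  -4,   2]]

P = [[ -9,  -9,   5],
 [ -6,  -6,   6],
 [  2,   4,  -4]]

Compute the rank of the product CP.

First compute CP:
[[-82, -86,  62],
 [ 82,  86, -62]]
Now row reduce the product.
R2 ← R2 + R1: [0, 0, 0]
1 nonzero row, so rank(CP) = 1.

1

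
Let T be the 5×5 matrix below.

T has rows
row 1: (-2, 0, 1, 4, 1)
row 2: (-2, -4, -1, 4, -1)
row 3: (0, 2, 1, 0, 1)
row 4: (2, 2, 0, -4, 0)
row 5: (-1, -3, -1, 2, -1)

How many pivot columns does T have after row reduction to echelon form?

Row reduce to echelon form.
R2 ← R2 − R1: [0, -4, -2, 0, -2]
R4 ← R4 + R1: [0, 2, 1, 0, 1]
R5 ← R5 − (1/2)·R1: [0, -3, -3/2, 0, -3/2]
R3 ← R3 + (1/2)·R2: [0, 0, 0, 0, 0]
R4 ← R4 + (1/2)·R2: [0, 0, 0, 0, 0]
R5 ← R5 − (3/4)·R2: [0, 0, 0, 0, 0]
Echelon form has 2 nonzero rows, so rank(T) = 2.
Each nonzero row contributes one pivot column: 2 pivot columns.

2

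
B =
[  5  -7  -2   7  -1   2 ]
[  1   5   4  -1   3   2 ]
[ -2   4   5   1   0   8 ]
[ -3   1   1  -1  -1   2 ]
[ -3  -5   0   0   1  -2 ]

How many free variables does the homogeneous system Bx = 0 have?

Row reduce to echelon form.
R2 ← R2 − (1/5)·R1: [0, 32/5, 22/5, -12/5, 16/5, 8/5]
R3 ← R3 + (2/5)·R1: [0, 6/5, 21/5, 19/5, -2/5, 44/5]
R4 ← R4 + (3/5)·R1: [0, -16/5, -1/5, 16/5, -8/5, 16/5]
R5 ← R5 + (3/5)·R1: [0, -46/5, -6/5, 21/5, 2/5, -4/5]
R3 ← R3 − (3/16)·R2: [0, 0, 27/8, 17/4, -1, 17/2]
R4 ← R4 + (1/2)·R2: [0, 0, 2, 2, 0, 4]
R5 ← R5 + (23/16)·R2: [0, 0, 41/8, 3/4, 5, 3/2]
R4 ← R4 − (16/27)·R3: [0, 0, 0, -14/27, 16/27, -28/27]
R5 ← R5 − (41/27)·R3: [0, 0, 0, -154/27, 176/27, -308/27]
R5 ← R5 − (11)·R4: [0, 0, 0, 0, 0, 0]
4 nonzero rows, so rank(B) = 4.
B has 6 columns; by rank–nullity, nullity = 6 − 4 = 2.

2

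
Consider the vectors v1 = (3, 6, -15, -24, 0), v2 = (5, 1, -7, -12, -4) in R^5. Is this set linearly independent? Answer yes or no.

yes

Form the matrix with these vectors as rows and row reduce.
R2 ← R2 − (5/3)·R1: [0, -9, 18, 28, -4]
2 nonzero rows, so the 2 vectors span a space of dimension 2.
Since 2 = 2, the vectors are linearly independent.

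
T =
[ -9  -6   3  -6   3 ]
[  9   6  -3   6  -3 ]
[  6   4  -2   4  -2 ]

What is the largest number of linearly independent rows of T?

Row reduce to echelon form.
R2 ← R2 + R1: [0, 0, 0, 0, 0]
R3 ← R3 + (2/3)·R1: [0, 0, 0, 0, 0]
Echelon form has 1 nonzero row, so rank(T) = 1.
The rank gives the maximum number of linearly independent rows: 1.

1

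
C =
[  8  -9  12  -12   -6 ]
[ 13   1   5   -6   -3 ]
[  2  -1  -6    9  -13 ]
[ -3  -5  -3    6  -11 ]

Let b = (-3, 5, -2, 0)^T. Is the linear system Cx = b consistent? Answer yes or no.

Row reduce the augmented matrix [C | b].
R2 ← R2 − (13/8)·R1: [0, 125/8, -29/2, 27/2, 27/4, 79/8]
R3 ← R3 − (1/4)·R1: [0, 5/4, -9, 12, -23/2, -5/4]
R4 ← R4 + (3/8)·R1: [0, -67/8, 3/2, 3/2, -53/4, -9/8]
R3 ← R3 − (2/25)·R2: [0, 0, -196/25, 273/25, -301/25, -51/25]
R4 ← R4 + (67/125)·R2: [0, 0, -784/125, 1092/125, -1204/125, 521/125]
R4 ← R4 − (4/5)·R3: [0, 0, 0, 0, 0, 29/5]
The echelon form has 4 nonzero rows; the last pivot sits in the augmented column, so rank(C) = 3 but rank([C|b]) = 4.
Since the ranks differ, the system is inconsistent.

no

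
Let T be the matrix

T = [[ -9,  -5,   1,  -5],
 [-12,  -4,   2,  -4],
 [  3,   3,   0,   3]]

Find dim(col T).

Row reduce to echelon form.
R2 ← R2 − (4/3)·R1: [0, 8/3, 2/3, 8/3]
R3 ← R3 + (1/3)·R1: [0, 4/3, 1/3, 4/3]
R3 ← R3 − (1/2)·R2: [0, 0, 0, 0]
Echelon form has 2 nonzero rows, so rank(T) = 2.
The column space has dimension equal to the rank: 2.

2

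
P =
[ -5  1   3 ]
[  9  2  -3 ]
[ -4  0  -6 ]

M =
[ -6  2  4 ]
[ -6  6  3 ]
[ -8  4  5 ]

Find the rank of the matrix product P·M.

First compute PM:
[[  0,   8,  -2],
 [-42,  18,  27],
 [ 72, -32, -46]]
Now row reduce the product.
Swap R1 ↔ R2
R3 ← R3 + (12/7)·R1: [0, -8/7, 2/7]
R3 ← R3 + (1/7)·R2: [0, 0, 0]
2 nonzero rows, so rank(PM) = 2.

2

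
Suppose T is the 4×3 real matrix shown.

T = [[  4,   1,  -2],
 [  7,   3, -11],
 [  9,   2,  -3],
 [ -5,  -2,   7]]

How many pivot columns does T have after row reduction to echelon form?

2

Row reduce to echelon form.
R2 ← R2 − (7/4)·R1: [0, 5/4, -15/2]
R3 ← R3 − (9/4)·R1: [0, -1/4, 3/2]
R4 ← R4 + (5/4)·R1: [0, -3/4, 9/2]
R3 ← R3 + (1/5)·R2: [0, 0, 0]
R4 ← R4 + (3/5)·R2: [0, 0, 0]
Echelon form has 2 nonzero rows, so rank(T) = 2.
Each nonzero row contributes one pivot column: 2 pivot columns.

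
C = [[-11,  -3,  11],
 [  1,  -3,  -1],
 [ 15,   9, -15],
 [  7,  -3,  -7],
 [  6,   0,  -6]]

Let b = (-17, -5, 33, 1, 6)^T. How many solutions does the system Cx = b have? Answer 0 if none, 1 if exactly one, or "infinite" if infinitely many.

infinite

Row reduce the augmented matrix [C | b].
R2 ← R2 + (1/11)·R1: [0, -36/11, 0, -72/11]
R3 ← R3 + (15/11)·R1: [0, 54/11, 0, 108/11]
R4 ← R4 + (7/11)·R1: [0, -54/11, 0, -108/11]
R5 ← R5 + (6/11)·R1: [0, -18/11, 0, -36/11]
R3 ← R3 + (3/2)·R2: [0, 0, 0, 0]
R4 ← R4 − (3/2)·R2: [0, 0, 0, 0]
R5 ← R5 − (1/2)·R2: [0, 0, 0, 0]
The echelon form has 2 nonzero rows, and every pivot lies in the first 3 columns, so rank(C) = rank([C|b]) = 2.
The system is consistent.
rank = 2 < 3 unknowns, so there are infinitely many solutions.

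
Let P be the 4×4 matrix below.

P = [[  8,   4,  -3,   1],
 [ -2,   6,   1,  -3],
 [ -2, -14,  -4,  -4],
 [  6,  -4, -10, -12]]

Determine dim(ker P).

Row reduce to echelon form.
R2 ← R2 + (1/4)·R1: [0, 7, 1/4, -11/4]
R3 ← R3 + (1/4)·R1: [0, -13, -19/4, -15/4]
R4 ← R4 − (3/4)·R1: [0, -7, -31/4, -51/4]
R3 ← R3 + (13/7)·R2: [0, 0, -30/7, -62/7]
R4 ← R4 + R2: [0, 0, -15/2, -31/2]
R4 ← R4 − (7/4)·R3: [0, 0, 0, 0]
3 nonzero rows, so rank(P) = 3.
P has 4 columns; by rank–nullity, nullity = 4 − 3 = 1.

1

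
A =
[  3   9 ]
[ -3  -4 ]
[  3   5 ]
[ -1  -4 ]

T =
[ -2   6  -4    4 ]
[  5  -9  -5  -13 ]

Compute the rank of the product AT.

2

First compute AT:
[[ 39, -63, -57, -105],
 [-14,  18,  32,  40],
 [ 19, -27, -37, -53],
 [-18,  30,  24,  48]]
Now row reduce the product.
R2 ← R2 + (14/39)·R1: [0, -60/13, 150/13, 30/13]
R3 ← R3 − (19/39)·R1: [0, 48/13, -120/13, -24/13]
R4 ← R4 + (6/13)·R1: [0, 12/13, -30/13, -6/13]
R3 ← R3 + (4/5)·R2: [0, 0, 0, 0]
R4 ← R4 + (1/5)·R2: [0, 0, 0, 0]
2 nonzero rows, so rank(AT) = 2.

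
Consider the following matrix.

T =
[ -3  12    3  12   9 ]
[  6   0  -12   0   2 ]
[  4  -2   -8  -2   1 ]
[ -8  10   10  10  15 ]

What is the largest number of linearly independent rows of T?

Row reduce to echelon form.
R2 ← R2 + (2)·R1: [0, 24, -6, 24, 20]
R3 ← R3 + (4/3)·R1: [0, 14, -4, 14, 13]
R4 ← R4 − (8/3)·R1: [0, -22, 2, -22, -9]
R3 ← R3 − (7/12)·R2: [0, 0, -1/2, 0, 4/3]
R4 ← R4 + (11/12)·R2: [0, 0, -7/2, 0, 28/3]
R4 ← R4 − (7)·R3: [0, 0, 0, 0, 0]
Echelon form has 3 nonzero rows, so rank(T) = 3.
The rank gives the maximum number of linearly independent rows: 3.

3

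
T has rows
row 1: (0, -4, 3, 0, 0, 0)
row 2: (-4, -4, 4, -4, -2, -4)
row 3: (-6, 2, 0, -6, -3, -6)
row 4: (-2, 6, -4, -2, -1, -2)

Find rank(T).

Row reduce to echelon form.
Swap R1 ↔ R2
R3 ← R3 − (3/2)·R1: [0, 8, -6, 0, 0, 0]
R4 ← R4 − (1/2)·R1: [0, 8, -6, 0, 0, 0]
R3 ← R3 + (2)·R2: [0, 0, 0, 0, 0, 0]
R4 ← R4 + (2)·R2: [0, 0, 0, 0, 0, 0]
Echelon form has 2 nonzero rows, so rank(T) = 2.

2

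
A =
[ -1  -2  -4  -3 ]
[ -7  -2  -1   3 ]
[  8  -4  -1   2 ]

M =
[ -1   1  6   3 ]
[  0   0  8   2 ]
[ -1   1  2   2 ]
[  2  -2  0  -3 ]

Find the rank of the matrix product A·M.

First compute AM:
[[ -1,   1, -30,  -6],
 [ 14, -14, -60, -36],
 [ -3,   3,  14,   8]]
Now row reduce the product.
R2 ← R2 + (14)·R1: [0, 0, -480, -120]
R3 ← R3 − (3)·R1: [0, 0, 104, 26]
R3 ← R3 + (13/60)·R2: [0, 0, 0, 0]
2 nonzero rows, so rank(AM) = 2.

2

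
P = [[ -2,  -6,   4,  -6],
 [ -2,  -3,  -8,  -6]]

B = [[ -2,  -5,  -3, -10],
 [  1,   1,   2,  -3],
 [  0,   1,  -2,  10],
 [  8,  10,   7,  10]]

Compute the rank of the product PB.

First compute PB:
[[-50, -52, -56,  18],
 [-47, -61, -26, -111]]
Now row reduce the product.
R2 ← R2 − (47/50)·R1: [0, -303/25, 666/25, -3198/25]
2 nonzero rows, so rank(PB) = 2.

2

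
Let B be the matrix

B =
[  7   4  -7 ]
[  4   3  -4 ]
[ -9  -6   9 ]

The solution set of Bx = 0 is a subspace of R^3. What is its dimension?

1

Row reduce to echelon form.
R2 ← R2 − (4/7)·R1: [0, 5/7, 0]
R3 ← R3 + (9/7)·R1: [0, -6/7, 0]
R3 ← R3 + (6/5)·R2: [0, 0, 0]
2 nonzero rows, so rank(B) = 2.
B has 3 columns; by rank–nullity, nullity = 3 − 2 = 1.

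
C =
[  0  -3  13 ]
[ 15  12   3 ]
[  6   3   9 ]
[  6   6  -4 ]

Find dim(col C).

Row reduce to echelon form.
Swap R1 ↔ R2
R3 ← R3 − (2/5)·R1: [0, -9/5, 39/5]
R4 ← R4 − (2/5)·R1: [0, 6/5, -26/5]
R3 ← R3 − (3/5)·R2: [0, 0, 0]
R4 ← R4 + (2/5)·R2: [0, 0, 0]
Echelon form has 2 nonzero rows, so rank(C) = 2.
The column space has dimension equal to the rank: 2.

2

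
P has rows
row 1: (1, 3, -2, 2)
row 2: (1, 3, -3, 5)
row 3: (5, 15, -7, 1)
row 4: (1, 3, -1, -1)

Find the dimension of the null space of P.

2

Row reduce to echelon form.
R2 ← R2 − R1: [0, 0, -1, 3]
R3 ← R3 − (5)·R1: [0, 0, 3, -9]
R4 ← R4 − R1: [0, 0, 1, -3]
R3 ← R3 + (3)·R2: [0, 0, 0, 0]
R4 ← R4 + R2: [0, 0, 0, 0]
2 nonzero rows, so rank(P) = 2.
P has 4 columns; by rank–nullity, nullity = 4 − 2 = 2.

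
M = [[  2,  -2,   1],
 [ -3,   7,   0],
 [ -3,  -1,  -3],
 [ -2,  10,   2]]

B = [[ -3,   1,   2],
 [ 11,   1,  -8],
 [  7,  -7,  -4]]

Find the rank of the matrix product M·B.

First compute MB:
[[-21,  -7,  16],
 [ 86,   4, -62],
 [-23,  17,  14],
 [130,  -6, -92]]
Now row reduce the product.
R2 ← R2 + (86/21)·R1: [0, -74/3, 74/21]
R3 ← R3 − (23/21)·R1: [0, 74/3, -74/21]
R4 ← R4 + (130/21)·R1: [0, -148/3, 148/21]
R3 ← R3 + R2: [0, 0, 0]
R4 ← R4 − (2)·R2: [0, 0, 0]
2 nonzero rows, so rank(MB) = 2.

2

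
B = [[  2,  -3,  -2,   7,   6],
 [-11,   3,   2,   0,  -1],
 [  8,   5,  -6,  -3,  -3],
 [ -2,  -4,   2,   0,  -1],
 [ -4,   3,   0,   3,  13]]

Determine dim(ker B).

Row reduce to echelon form.
R2 ← R2 + (11/2)·R1: [0, -27/2, -9, 77/2, 32]
R3 ← R3 − (4)·R1: [0, 17, 2, -31, -27]
R4 ← R4 + R1: [0, -7, 0, 7, 5]
R5 ← R5 + (2)·R1: [0, -3, -4, 17, 25]
R3 ← R3 + (34/27)·R2: [0, 0, -28/3, 472/27, 359/27]
R4 ← R4 − (14/27)·R2: [0, 0, 14/3, -350/27, -313/27]
R5 ← R5 − (2/9)·R2: [0, 0, -2, 76/9, 161/9]
R4 ← R4 + (1/2)·R3: [0, 0, 0, -38/9, -89/18]
R5 ← R5 − (3/14)·R3: [0, 0, 0, 296/63, 1895/126]
R5 ← R5 + (148/133)·R4: [0, 0, 0, 0, 2537/266]
5 nonzero rows, so rank(B) = 5.
B has 5 columns; by rank–nullity, nullity = 5 − 5 = 0.

0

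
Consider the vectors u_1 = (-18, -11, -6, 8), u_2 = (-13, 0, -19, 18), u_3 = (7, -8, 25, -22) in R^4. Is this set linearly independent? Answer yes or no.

Form the matrix with these vectors as rows and row reduce.
R2 ← R2 − (13/18)·R1: [0, 143/18, -44/3, 110/9]
R3 ← R3 + (7/18)·R1: [0, -221/18, 68/3, -170/9]
R3 ← R3 + (17/11)·R2: [0, 0, 0, 0]
2 nonzero rows, so the 3 vectors span a space of dimension 2.
Since 2 < 3, the vectors are linearly dependent.

no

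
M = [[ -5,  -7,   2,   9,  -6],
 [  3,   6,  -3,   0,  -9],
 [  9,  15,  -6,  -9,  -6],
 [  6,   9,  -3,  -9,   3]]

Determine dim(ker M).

Row reduce to echelon form.
R2 ← R2 + (3/5)·R1: [0, 9/5, -9/5, 27/5, -63/5]
R3 ← R3 + (9/5)·R1: [0, 12/5, -12/5, 36/5, -84/5]
R4 ← R4 + (6/5)·R1: [0, 3/5, -3/5, 9/5, -21/5]
R3 ← R3 − (4/3)·R2: [0, 0, 0, 0, 0]
R4 ← R4 − (1/3)·R2: [0, 0, 0, 0, 0]
2 nonzero rows, so rank(M) = 2.
M has 5 columns; by rank–nullity, nullity = 5 − 2 = 3.

3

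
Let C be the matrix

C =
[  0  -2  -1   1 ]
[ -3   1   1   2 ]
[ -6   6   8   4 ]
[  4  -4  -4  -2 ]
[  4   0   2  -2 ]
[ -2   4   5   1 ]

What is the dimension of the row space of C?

Row reduce to echelon form.
Swap R1 ↔ R2
R3 ← R3 − (2)·R1: [0, 4, 6, 0]
R4 ← R4 + (4/3)·R1: [0, -8/3, -8/3, 2/3]
R5 ← R5 + (4/3)·R1: [0, 4/3, 10/3, 2/3]
R6 ← R6 − (2/3)·R1: [0, 10/3, 13/3, -1/3]
R3 ← R3 + (2)·R2: [0, 0, 4, 2]
R4 ← R4 − (4/3)·R2: [0, 0, -4/3, -2/3]
R5 ← R5 + (2/3)·R2: [0, 0, 8/3, 4/3]
R6 ← R6 + (5/3)·R2: [0, 0, 8/3, 4/3]
R4 ← R4 + (1/3)·R3: [0, 0, 0, 0]
R5 ← R5 − (2/3)·R3: [0, 0, 0, 0]
R6 ← R6 − (2/3)·R3: [0, 0, 0, 0]
Echelon form has 3 nonzero rows, so rank(C) = 3.
The row space has dimension equal to the rank: 3.

3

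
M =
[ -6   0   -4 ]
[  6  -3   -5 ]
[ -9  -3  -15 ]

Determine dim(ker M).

1

Row reduce to echelon form.
R2 ← R2 + R1: [0, -3, -9]
R3 ← R3 − (3/2)·R1: [0, -3, -9]
R3 ← R3 − R2: [0, 0, 0]
2 nonzero rows, so rank(M) = 2.
M has 3 columns; by rank–nullity, nullity = 3 − 2 = 1.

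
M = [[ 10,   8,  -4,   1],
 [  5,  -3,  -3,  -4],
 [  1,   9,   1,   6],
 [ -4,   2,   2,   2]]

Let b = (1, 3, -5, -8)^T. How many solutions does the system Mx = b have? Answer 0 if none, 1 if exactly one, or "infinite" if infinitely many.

0

Row reduce the augmented matrix [M | b].
R2 ← R2 − (1/2)·R1: [0, -7, -1, -9/2, 5/2]
R3 ← R3 − (1/10)·R1: [0, 41/5, 7/5, 59/10, -51/10]
R4 ← R4 + (2/5)·R1: [0, 26/5, 2/5, 12/5, -38/5]
R3 ← R3 + (41/35)·R2: [0, 0, 8/35, 22/35, -76/35]
R4 ← R4 + (26/35)·R2: [0, 0, -12/35, -33/35, -201/35]
R4 ← R4 + (3/2)·R3: [0, 0, 0, 0, -9]
The echelon form has 4 nonzero rows; the last pivot sits in the augmented column, so rank(M) = 3 but rank([M|b]) = 4.
Since the ranks differ, the system is inconsistent.
It has no solutions.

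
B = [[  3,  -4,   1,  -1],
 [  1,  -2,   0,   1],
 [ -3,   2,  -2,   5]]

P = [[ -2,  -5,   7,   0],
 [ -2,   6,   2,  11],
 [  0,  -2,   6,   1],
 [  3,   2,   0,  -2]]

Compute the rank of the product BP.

First compute BP:
[[ -1, -43,  19, -41],
 [  5, -15,   3, -24],
 [ 17,  41, -29,  10]]
Now row reduce the product.
R2 ← R2 + (5)·R1: [0, -230, 98, -229]
R3 ← R3 + (17)·R1: [0, -690, 294, -687]
R3 ← R3 − (3)·R2: [0, 0, 0, 0]
2 nonzero rows, so rank(BP) = 2.

2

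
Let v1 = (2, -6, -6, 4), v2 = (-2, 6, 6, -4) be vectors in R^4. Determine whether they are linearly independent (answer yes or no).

no

Form the matrix with these vectors as rows and row reduce.
R2 ← R2 + R1: [0, 0, 0, 0]
1 nonzero row, so the 2 vectors span a space of dimension 1.
Since 1 < 2, the vectors are linearly dependent.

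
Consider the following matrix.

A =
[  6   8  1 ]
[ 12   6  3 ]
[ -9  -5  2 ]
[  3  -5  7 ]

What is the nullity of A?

Row reduce to echelon form.
R2 ← R2 − (2)·R1: [0, -10, 1]
R3 ← R3 + (3/2)·R1: [0, 7, 7/2]
R4 ← R4 − (1/2)·R1: [0, -9, 13/2]
R3 ← R3 + (7/10)·R2: [0, 0, 21/5]
R4 ← R4 − (9/10)·R2: [0, 0, 28/5]
R4 ← R4 − (4/3)·R3: [0, 0, 0]
3 nonzero rows, so rank(A) = 3.
A has 3 columns; by rank–nullity, nullity = 3 − 3 = 0.

0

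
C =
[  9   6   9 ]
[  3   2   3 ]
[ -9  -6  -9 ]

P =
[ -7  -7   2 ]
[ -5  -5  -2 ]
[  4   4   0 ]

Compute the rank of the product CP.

First compute CP:
[[-57, -57,   6],
 [-19, -19,   2],
 [ 57,  57,  -6]]
Now row reduce the product.
R2 ← R2 − (1/3)·R1: [0, 0, 0]
R3 ← R3 + R1: [0, 0, 0]
1 nonzero row, so rank(CP) = 1.

1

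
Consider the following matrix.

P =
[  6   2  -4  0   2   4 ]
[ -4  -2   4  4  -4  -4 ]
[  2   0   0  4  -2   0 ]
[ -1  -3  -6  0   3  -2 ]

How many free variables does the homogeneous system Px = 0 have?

Row reduce to echelon form.
R2 ← R2 + (2/3)·R1: [0, -2/3, 4/3, 4, -8/3, -4/3]
R3 ← R3 − (1/3)·R1: [0, -2/3, 4/3, 4, -8/3, -4/3]
R4 ← R4 + (1/6)·R1: [0, -8/3, -20/3, 0, 10/3, -4/3]
R3 ← R3 − R2: [0, 0, 0, 0, 0, 0]
R4 ← R4 − (4)·R2: [0, 0, -12, -16, 14, 4]
Swap R3 ↔ R4
3 nonzero rows, so rank(P) = 3.
P has 6 columns; by rank–nullity, nullity = 6 − 3 = 3.

3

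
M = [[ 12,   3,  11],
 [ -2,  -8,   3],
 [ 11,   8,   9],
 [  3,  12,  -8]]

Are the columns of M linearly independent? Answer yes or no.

yes

Row reduce M to echelon form.
R2 ← R2 + (1/6)·R1: [0, -15/2, 29/6]
R3 ← R3 − (11/12)·R1: [0, 21/4, -13/12]
R4 ← R4 − (1/4)·R1: [0, 45/4, -43/4]
R3 ← R3 + (7/10)·R2: [0, 0, 23/10]
R4 ← R4 + (3/2)·R2: [0, 0, -7/2]
R4 ← R4 + (35/23)·R3: [0, 0, 0]
3 pivots among 3 columns.
Every column is a pivot column, so the columns are linearly independent.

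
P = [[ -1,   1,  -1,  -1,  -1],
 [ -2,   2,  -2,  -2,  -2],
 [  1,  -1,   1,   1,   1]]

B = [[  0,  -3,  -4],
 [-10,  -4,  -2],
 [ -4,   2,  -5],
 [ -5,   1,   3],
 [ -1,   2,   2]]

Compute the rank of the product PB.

1

First compute PB:
[[  0,  -6,   2],
 [  0, -12,   4],
 [  0,   6,  -2]]
Now row reduce the product.
R2 ← R2 − (2)·R1: [0, 0, 0]
R3 ← R3 + R1: [0, 0, 0]
1 nonzero row, so rank(PB) = 1.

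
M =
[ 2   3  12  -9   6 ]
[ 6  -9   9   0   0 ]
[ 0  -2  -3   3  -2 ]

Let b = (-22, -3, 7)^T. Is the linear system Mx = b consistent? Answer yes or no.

Row reduce the augmented matrix [M | b].
R2 ← R2 − (3)·R1: [0, -18, -27, 27, -18, 63]
R3 ← R3 − (1/9)·R2: [0, 0, 0, 0, 0, 0]
The echelon form has 2 nonzero rows, and every pivot lies in the first 5 columns, so rank(M) = rank([M|b]) = 2.
The system is consistent.

yes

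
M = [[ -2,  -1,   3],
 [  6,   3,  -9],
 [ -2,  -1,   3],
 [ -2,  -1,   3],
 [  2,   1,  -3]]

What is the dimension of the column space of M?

Row reduce to echelon form.
R2 ← R2 + (3)·R1: [0, 0, 0]
R3 ← R3 − R1: [0, 0, 0]
R4 ← R4 − R1: [0, 0, 0]
R5 ← R5 + R1: [0, 0, 0]
Echelon form has 1 nonzero row, so rank(M) = 1.
The column space has dimension equal to the rank: 1.

1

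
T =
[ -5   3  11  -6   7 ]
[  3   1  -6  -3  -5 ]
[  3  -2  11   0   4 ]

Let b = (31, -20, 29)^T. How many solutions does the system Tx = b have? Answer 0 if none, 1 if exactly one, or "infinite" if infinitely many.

Row reduce the augmented matrix [T | b].
R2 ← R2 + (3/5)·R1: [0, 14/5, 3/5, -33/5, -4/5, -7/5]
R3 ← R3 + (3/5)·R1: [0, -1/5, 88/5, -18/5, 41/5, 238/5]
R3 ← R3 + (1/14)·R2: [0, 0, 247/14, -57/14, 57/7, 95/2]
The echelon form has 3 nonzero rows, and every pivot lies in the first 5 columns, so rank(T) = rank([T|b]) = 3.
The system is consistent.
rank = 3 < 5 unknowns, so there are infinitely many solutions.

infinite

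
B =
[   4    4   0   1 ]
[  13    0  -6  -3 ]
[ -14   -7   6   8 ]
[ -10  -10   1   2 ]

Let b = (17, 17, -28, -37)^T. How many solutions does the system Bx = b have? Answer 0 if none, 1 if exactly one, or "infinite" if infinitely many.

Row reduce the augmented matrix [B | b].
R2 ← R2 − (13/4)·R1: [0, -13, -6, -25/4, -153/4]
R3 ← R3 + (7/2)·R1: [0, 7, 6, 23/2, 63/2]
R4 ← R4 + (5/2)·R1: [0, 0, 1, 9/2, 11/2]
R3 ← R3 + (7/13)·R2: [0, 0, 36/13, 423/52, 567/52]
R4 ← R4 − (13/36)·R3: [0, 0, 0, 25/16, 25/16]
The echelon form has 4 nonzero rows, and every pivot lies in the first 4 columns, so rank(B) = rank([B|b]) = 4.
The system is consistent.
rank = 4 = number of unknowns, so the solution is unique.

1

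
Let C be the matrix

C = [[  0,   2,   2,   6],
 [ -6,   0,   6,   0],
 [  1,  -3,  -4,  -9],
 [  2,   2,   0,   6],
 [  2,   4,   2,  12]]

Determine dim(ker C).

2

Row reduce to echelon form.
Swap R1 ↔ R2
R3 ← R3 + (1/6)·R1: [0, -3, -3, -9]
R4 ← R4 + (1/3)·R1: [0, 2, 2, 6]
R5 ← R5 + (1/3)·R1: [0, 4, 4, 12]
R3 ← R3 + (3/2)·R2: [0, 0, 0, 0]
R4 ← R4 − R2: [0, 0, 0, 0]
R5 ← R5 − (2)·R2: [0, 0, 0, 0]
2 nonzero rows, so rank(C) = 2.
C has 4 columns; by rank–nullity, nullity = 4 − 2 = 2.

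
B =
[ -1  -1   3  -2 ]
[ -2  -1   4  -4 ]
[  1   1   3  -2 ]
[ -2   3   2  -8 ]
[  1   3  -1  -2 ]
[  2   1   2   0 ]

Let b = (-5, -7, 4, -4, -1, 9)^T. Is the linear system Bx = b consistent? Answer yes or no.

Row reduce the augmented matrix [B | b].
R2 ← R2 − (2)·R1: [0, 1, -2, 0, 3]
R3 ← R3 + R1: [0, 0, 6, -4, -1]
R4 ← R4 − (2)·R1: [0, 5, -4, -4, 6]
R5 ← R5 + R1: [0, 2, 2, -4, -6]
R6 ← R6 + (2)·R1: [0, -1, 8, -4, -1]
R4 ← R4 − (5)·R2: [0, 0, 6, -4, -9]
R5 ← R5 − (2)·R2: [0, 0, 6, -4, -12]
R6 ← R6 + R2: [0, 0, 6, -4, 2]
R4 ← R4 − R3: [0, 0, 0, 0, -8]
R5 ← R5 − R3: [0, 0, 0, 0, -11]
R6 ← R6 − R3: [0, 0, 0, 0, 3]
R5 ← R5 − (11/8)·R4: [0, 0, 0, 0, 0]
R6 ← R6 + (3/8)·R4: [0, 0, 0, 0, 0]
The echelon form has 4 nonzero rows; the last pivot sits in the augmented column, so rank(B) = 3 but rank([B|b]) = 4.
Since the ranks differ, the system is inconsistent.

no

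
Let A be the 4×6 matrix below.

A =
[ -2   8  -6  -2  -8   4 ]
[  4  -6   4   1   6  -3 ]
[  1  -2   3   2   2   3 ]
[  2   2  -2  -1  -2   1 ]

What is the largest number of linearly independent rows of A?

3

Row reduce to echelon form.
R2 ← R2 + (2)·R1: [0, 10, -8, -3, -10, 5]
R3 ← R3 + (1/2)·R1: [0, 2, 0, 1, -2, 5]
R4 ← R4 + R1: [0, 10, -8, -3, -10, 5]
R3 ← R3 − (1/5)·R2: [0, 0, 8/5, 8/5, 0, 4]
R4 ← R4 − R2: [0, 0, 0, 0, 0, 0]
Echelon form has 3 nonzero rows, so rank(A) = 3.
The rank gives the maximum number of linearly independent rows: 3.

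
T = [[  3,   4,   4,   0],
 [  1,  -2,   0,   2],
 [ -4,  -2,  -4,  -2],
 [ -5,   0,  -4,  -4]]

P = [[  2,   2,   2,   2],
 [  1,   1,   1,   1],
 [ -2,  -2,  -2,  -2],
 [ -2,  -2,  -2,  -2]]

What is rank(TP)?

1

First compute TP:
[[  2,   2,   2,   2],
 [ -4,  -4,  -4,  -4],
 [  2,   2,   2,   2],
 [  6,   6,   6,   6]]
Now row reduce the product.
R2 ← R2 + (2)·R1: [0, 0, 0, 0]
R3 ← R3 − R1: [0, 0, 0, 0]
R4 ← R4 − (3)·R1: [0, 0, 0, 0]
1 nonzero row, so rank(TP) = 1.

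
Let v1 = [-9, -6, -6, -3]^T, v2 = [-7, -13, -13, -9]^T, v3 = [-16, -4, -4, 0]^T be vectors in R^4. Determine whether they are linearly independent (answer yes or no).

no

Form the matrix with these vectors as rows and row reduce.
R2 ← R2 − (7/9)·R1: [0, -25/3, -25/3, -20/3]
R3 ← R3 − (16/9)·R1: [0, 20/3, 20/3, 16/3]
R3 ← R3 + (4/5)·R2: [0, 0, 0, 0]
2 nonzero rows, so the 3 vectors span a space of dimension 2.
Since 2 < 3, the vectors are linearly dependent.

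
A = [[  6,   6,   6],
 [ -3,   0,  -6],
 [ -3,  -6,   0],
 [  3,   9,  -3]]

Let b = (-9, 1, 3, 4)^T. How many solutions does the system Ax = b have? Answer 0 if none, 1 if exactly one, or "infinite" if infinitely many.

0

Row reduce the augmented matrix [A | b].
R2 ← R2 + (1/2)·R1: [0, 3, -3, -7/2]
R3 ← R3 + (1/2)·R1: [0, -3, 3, -3/2]
R4 ← R4 − (1/2)·R1: [0, 6, -6, 17/2]
R3 ← R3 + R2: [0, 0, 0, -5]
R4 ← R4 − (2)·R2: [0, 0, 0, 31/2]
R4 ← R4 + (31/10)·R3: [0, 0, 0, 0]
The echelon form has 3 nonzero rows; the last pivot sits in the augmented column, so rank(A) = 2 but rank([A|b]) = 3.
Since the ranks differ, the system is inconsistent.
It has no solutions.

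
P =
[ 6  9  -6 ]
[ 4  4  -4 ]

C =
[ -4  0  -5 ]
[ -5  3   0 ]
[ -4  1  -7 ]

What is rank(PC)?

First compute PC:
[[-45,  21,  12],
 [-20,   8,   8]]
Now row reduce the product.
R2 ← R2 − (4/9)·R1: [0, -4/3, 8/3]
2 nonzero rows, so rank(PC) = 2.

2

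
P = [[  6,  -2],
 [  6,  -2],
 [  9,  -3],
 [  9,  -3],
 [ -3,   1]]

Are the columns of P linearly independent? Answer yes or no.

Row reduce P to echelon form.
R2 ← R2 − R1: [0, 0]
R3 ← R3 − (3/2)·R1: [0, 0]
R4 ← R4 − (3/2)·R1: [0, 0]
R5 ← R5 + (1/2)·R1: [0, 0]
1 pivot among 2 columns.
Only 1 < 2 pivot columns, so the columns are linearly dependent.

no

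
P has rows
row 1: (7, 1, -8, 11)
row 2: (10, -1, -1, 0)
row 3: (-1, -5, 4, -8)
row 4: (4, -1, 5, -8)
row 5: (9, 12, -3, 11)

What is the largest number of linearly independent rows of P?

4

Row reduce to echelon form.
R2 ← R2 − (10/7)·R1: [0, -17/7, 73/7, -110/7]
R3 ← R3 + (1/7)·R1: [0, -34/7, 20/7, -45/7]
R4 ← R4 − (4/7)·R1: [0, -11/7, 67/7, -100/7]
R5 ← R5 − (9/7)·R1: [0, 75/7, 51/7, -22/7]
R3 ← R3 − (2)·R2: [0, 0, -18, 25]
R4 ← R4 − (11/17)·R2: [0, 0, 48/17, -70/17]
R5 ← R5 + (75/17)·R2: [0, 0, 906/17, -1232/17]
R4 ← R4 + (8/51)·R3: [0, 0, 0, -10/51]
R5 ← R5 + (151/51)·R3: [0, 0, 0, 79/51]
R5 ← R5 + (79/10)·R4: [0, 0, 0, 0]
Echelon form has 4 nonzero rows, so rank(P) = 4.
The rank gives the maximum number of linearly independent rows: 4.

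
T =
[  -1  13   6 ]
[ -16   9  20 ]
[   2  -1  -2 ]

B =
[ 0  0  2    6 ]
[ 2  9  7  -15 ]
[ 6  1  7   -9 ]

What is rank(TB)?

3

First compute TB:
[[ 62, 123, 131, -255],
 [138, 101, 171, -411],
 [-14, -11, -17,  45]]
Now row reduce the product.
R2 ← R2 − (69/31)·R1: [0, -5356/31, -3738/31, 4854/31]
R3 ← R3 + (7/31)·R1: [0, 520/31, 390/31, -390/31]
R3 ← R3 + (10/103)·R2: [0, 0, 90/103, 270/103]
3 nonzero rows, so rank(TB) = 3.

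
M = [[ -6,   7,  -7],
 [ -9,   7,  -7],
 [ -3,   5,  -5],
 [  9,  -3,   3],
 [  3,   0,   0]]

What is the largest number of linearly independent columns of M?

Row reduce to echelon form.
R2 ← R2 − (3/2)·R1: [0, -7/2, 7/2]
R3 ← R3 − (1/2)·R1: [0, 3/2, -3/2]
R4 ← R4 + (3/2)·R1: [0, 15/2, -15/2]
R5 ← R5 + (1/2)·R1: [0, 7/2, -7/2]
R3 ← R3 + (3/7)·R2: [0, 0, 0]
R4 ← R4 + (15/7)·R2: [0, 0, 0]
R5 ← R5 + R2: [0, 0, 0]
Echelon form has 2 nonzero rows, so rank(M) = 2.
The rank gives the maximum number of linearly independent columns: 2.

2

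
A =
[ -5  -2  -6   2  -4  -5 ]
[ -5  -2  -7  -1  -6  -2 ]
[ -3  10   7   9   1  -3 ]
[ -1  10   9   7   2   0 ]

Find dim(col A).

Row reduce to echelon form.
R2 ← R2 − R1: [0, 0, -1, -3, -2, 3]
R3 ← R3 − (3/5)·R1: [0, 56/5, 53/5, 39/5, 17/5, 0]
R4 ← R4 − (1/5)·R1: [0, 52/5, 51/5, 33/5, 14/5, 1]
Swap R2 ↔ R3
R4 ← R4 − (13/14)·R2: [0, 0, 5/14, -9/14, -5/14, 1]
R4 ← R4 + (5/14)·R3: [0, 0, 0, -12/7, -15/14, 29/14]
Echelon form has 4 nonzero rows, so rank(A) = 4.
The column space has dimension equal to the rank: 4.

4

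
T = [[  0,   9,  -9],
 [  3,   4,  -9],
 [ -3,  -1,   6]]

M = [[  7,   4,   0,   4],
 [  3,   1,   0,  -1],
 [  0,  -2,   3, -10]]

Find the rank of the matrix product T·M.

2

First compute TM:
[[ 27,  27, -27,  81],
 [ 33,  34, -27,  98],
 [-24, -25,  18, -71]]
Now row reduce the product.
R2 ← R2 − (11/9)·R1: [0, 1, 6, -1]
R3 ← R3 + (8/9)·R1: [0, -1, -6, 1]
R3 ← R3 + R2: [0, 0, 0, 0]
2 nonzero rows, so rank(TM) = 2.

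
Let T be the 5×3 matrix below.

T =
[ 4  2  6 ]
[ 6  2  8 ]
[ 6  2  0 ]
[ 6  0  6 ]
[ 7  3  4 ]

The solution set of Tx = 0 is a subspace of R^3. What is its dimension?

Row reduce to echelon form.
R2 ← R2 − (3/2)·R1: [0, -1, -1]
R3 ← R3 − (3/2)·R1: [0, -1, -9]
R4 ← R4 − (3/2)·R1: [0, -3, -3]
R5 ← R5 − (7/4)·R1: [0, -1/2, -13/2]
R3 ← R3 − R2: [0, 0, -8]
R4 ← R4 − (3)·R2: [0, 0, 0]
R5 ← R5 − (1/2)·R2: [0, 0, -6]
R5 ← R5 − (3/4)·R3: [0, 0, 0]
3 nonzero rows, so rank(T) = 3.
T has 3 columns; by rank–nullity, nullity = 3 − 3 = 0.

0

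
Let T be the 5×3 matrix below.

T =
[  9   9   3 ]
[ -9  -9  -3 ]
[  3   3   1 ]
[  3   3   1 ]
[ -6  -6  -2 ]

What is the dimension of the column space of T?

1

Row reduce to echelon form.
R2 ← R2 + R1: [0, 0, 0]
R3 ← R3 − (1/3)·R1: [0, 0, 0]
R4 ← R4 − (1/3)·R1: [0, 0, 0]
R5 ← R5 + (2/3)·R1: [0, 0, 0]
Echelon form has 1 nonzero row, so rank(T) = 1.
The column space has dimension equal to the rank: 1.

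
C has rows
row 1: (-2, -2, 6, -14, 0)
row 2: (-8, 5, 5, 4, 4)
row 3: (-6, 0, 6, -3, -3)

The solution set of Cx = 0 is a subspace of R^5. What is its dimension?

2

Row reduce to echelon form.
R2 ← R2 − (4)·R1: [0, 13, -19, 60, 4]
R3 ← R3 − (3)·R1: [0, 6, -12, 39, -3]
R3 ← R3 − (6/13)·R2: [0, 0, -42/13, 147/13, -63/13]
3 nonzero rows, so rank(C) = 3.
C has 5 columns; by rank–nullity, nullity = 5 − 3 = 2.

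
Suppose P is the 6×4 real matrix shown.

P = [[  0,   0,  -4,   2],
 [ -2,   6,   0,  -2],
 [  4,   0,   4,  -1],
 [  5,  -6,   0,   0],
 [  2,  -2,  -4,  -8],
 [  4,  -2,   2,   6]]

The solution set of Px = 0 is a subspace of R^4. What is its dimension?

0

Row reduce to echelon form.
Swap R1 ↔ R2
R3 ← R3 + (2)·R1: [0, 12, 4, -5]
R4 ← R4 + (5/2)·R1: [0, 9, 0, -5]
R5 ← R5 + R1: [0, 4, -4, -10]
R6 ← R6 + (2)·R1: [0, 10, 2, 2]
Swap R2 ↔ R3
R4 ← R4 − (3/4)·R2: [0, 0, -3, -5/4]
R5 ← R5 − (1/3)·R2: [0, 0, -16/3, -25/3]
R6 ← R6 − (5/6)·R2: [0, 0, -4/3, 37/6]
R4 ← R4 − (3/4)·R3: [0, 0, 0, -11/4]
R5 ← R5 − (4/3)·R3: [0, 0, 0, -11]
R6 ← R6 − (1/3)·R3: [0, 0, 0, 11/2]
R5 ← R5 − (4)·R4: [0, 0, 0, 0]
R6 ← R6 + (2)·R4: [0, 0, 0, 0]
4 nonzero rows, so rank(P) = 4.
P has 4 columns; by rank–nullity, nullity = 4 − 4 = 0.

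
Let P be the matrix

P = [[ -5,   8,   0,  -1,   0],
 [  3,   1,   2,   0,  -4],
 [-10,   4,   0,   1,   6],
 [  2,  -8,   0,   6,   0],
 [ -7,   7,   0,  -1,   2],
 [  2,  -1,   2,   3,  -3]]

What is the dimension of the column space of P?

Row reduce to echelon form.
R2 ← R2 + (3/5)·R1: [0, 29/5, 2, -3/5, -4]
R3 ← R3 − (2)·R1: [0, -12, 0, 3, 6]
R4 ← R4 + (2/5)·R1: [0, -24/5, 0, 28/5, 0]
R5 ← R5 − (7/5)·R1: [0, -21/5, 0, 2/5, 2]
R6 ← R6 + (2/5)·R1: [0, 11/5, 2, 13/5, -3]
R3 ← R3 + (60/29)·R2: [0, 0, 120/29, 51/29, -66/29]
R4 ← R4 + (24/29)·R2: [0, 0, 48/29, 148/29, -96/29]
R5 ← R5 + (21/29)·R2: [0, 0, 42/29, -1/29, -26/29]
R6 ← R6 − (11/29)·R2: [0, 0, 36/29, 82/29, -43/29]
R4 ← R4 − (2/5)·R3: [0, 0, 0, 22/5, -12/5]
R5 ← R5 − (7/20)·R3: [0, 0, 0, -13/20, -1/10]
R6 ← R6 − (3/10)·R3: [0, 0, 0, 23/10, -4/5]
R5 ← R5 + (13/88)·R4: [0, 0, 0, 0, -5/11]
R6 ← R6 − (23/44)·R4: [0, 0, 0, 0, 5/11]
R6 ← R6 + R5: [0, 0, 0, 0, 0]
Echelon form has 5 nonzero rows, so rank(P) = 5.
The column space has dimension equal to the rank: 5.

5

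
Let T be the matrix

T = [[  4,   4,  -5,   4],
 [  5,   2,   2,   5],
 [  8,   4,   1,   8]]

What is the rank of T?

Row reduce to echelon form.
R2 ← R2 − (5/4)·R1: [0, -3, 33/4, 0]
R3 ← R3 − (2)·R1: [0, -4, 11, 0]
R3 ← R3 − (4/3)·R2: [0, 0, 0, 0]
Echelon form has 2 nonzero rows, so rank(T) = 2.

2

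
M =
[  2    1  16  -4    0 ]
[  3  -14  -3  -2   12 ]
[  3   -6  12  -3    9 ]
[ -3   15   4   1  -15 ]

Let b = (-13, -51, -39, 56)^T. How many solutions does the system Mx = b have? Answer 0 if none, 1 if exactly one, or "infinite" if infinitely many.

infinite

Row reduce the augmented matrix [M | b].
R2 ← R2 − (3/2)·R1: [0, -31/2, -27, 4, 12, -63/2]
R3 ← R3 − (3/2)·R1: [0, -15/2, -12, 3, 9, -39/2]
R4 ← R4 + (3/2)·R1: [0, 33/2, 28, -5, -15, 73/2]
R3 ← R3 − (15/31)·R2: [0, 0, 33/31, 33/31, 99/31, -132/31]
R4 ← R4 + (33/31)·R2: [0, 0, -23/31, -23/31, -69/31, 92/31]
R4 ← R4 + (23/33)·R3: [0, 0, 0, 0, 0, 0]
The echelon form has 3 nonzero rows, and every pivot lies in the first 5 columns, so rank(M) = rank([M|b]) = 3.
The system is consistent.
rank = 3 < 5 unknowns, so there are infinitely many solutions.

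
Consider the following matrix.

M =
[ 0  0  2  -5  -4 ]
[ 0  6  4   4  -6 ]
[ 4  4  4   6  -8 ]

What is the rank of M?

3

Row reduce to echelon form.
Swap R1 ↔ R3
Echelon form has 3 nonzero rows, so rank(M) = 3.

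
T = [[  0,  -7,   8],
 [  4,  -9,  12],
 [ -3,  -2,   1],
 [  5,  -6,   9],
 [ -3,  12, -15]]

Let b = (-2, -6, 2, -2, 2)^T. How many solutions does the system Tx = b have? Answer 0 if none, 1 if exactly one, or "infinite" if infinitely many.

Row reduce the augmented matrix [T | b].
Swap R1 ↔ R2
R3 ← R3 + (3/4)·R1: [0, -35/4, 10, -5/2]
R4 ← R4 − (5/4)·R1: [0, 21/4, -6, 11/2]
R5 ← R5 + (3/4)·R1: [0, 21/4, -6, -5/2]
R3 ← R3 − (5/4)·R2: [0, 0, 0, 0]
R4 ← R4 + (3/4)·R2: [0, 0, 0, 4]
R5 ← R5 + (3/4)·R2: [0, 0, 0, -4]
Swap R3 ↔ R4
R5 ← R5 + R3: [0, 0, 0, 0]
The echelon form has 3 nonzero rows; the last pivot sits in the augmented column, so rank(T) = 2 but rank([T|b]) = 3.
Since the ranks differ, the system is inconsistent.
It has no solutions.

0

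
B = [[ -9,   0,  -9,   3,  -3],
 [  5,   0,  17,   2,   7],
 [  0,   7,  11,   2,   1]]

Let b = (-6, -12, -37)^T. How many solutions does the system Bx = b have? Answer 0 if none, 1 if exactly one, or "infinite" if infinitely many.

Row reduce the augmented matrix [B | b].
R2 ← R2 + (5/9)·R1: [0, 0, 12, 11/3, 16/3, -46/3]
Swap R2 ↔ R3
The echelon form has 3 nonzero rows, and every pivot lies in the first 5 columns, so rank(B) = rank([B|b]) = 3.
The system is consistent.
rank = 3 < 5 unknowns, so there are infinitely many solutions.

infinite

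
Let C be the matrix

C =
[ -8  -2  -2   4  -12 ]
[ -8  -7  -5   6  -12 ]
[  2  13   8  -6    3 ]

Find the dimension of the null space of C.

Row reduce to echelon form.
R2 ← R2 − R1: [0, -5, -3, 2, 0]
R3 ← R3 + (1/4)·R1: [0, 25/2, 15/2, -5, 0]
R3 ← R3 + (5/2)·R2: [0, 0, 0, 0, 0]
2 nonzero rows, so rank(C) = 2.
C has 5 columns; by rank–nullity, nullity = 5 − 2 = 3.

3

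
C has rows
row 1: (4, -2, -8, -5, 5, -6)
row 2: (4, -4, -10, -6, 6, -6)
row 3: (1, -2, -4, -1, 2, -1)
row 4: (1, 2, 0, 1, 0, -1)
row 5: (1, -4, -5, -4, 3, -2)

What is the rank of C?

Row reduce to echelon form.
R2 ← R2 − R1: [0, -2, -2, -1, 1, 0]
R3 ← R3 − (1/4)·R1: [0, -3/2, -2, 1/4, 3/4, 1/2]
R4 ← R4 − (1/4)·R1: [0, 5/2, 2, 9/4, -5/4, 1/2]
R5 ← R5 − (1/4)·R1: [0, -7/2, -3, -11/4, 7/4, -1/2]
R3 ← R3 − (3/4)·R2: [0, 0, -1/2, 1, 0, 1/2]
R4 ← R4 + (5/4)·R2: [0, 0, -1/2, 1, 0, 1/2]
R5 ← R5 − (7/4)·R2: [0, 0, 1/2, -1, 0, -1/2]
R4 ← R4 − R3: [0, 0, 0, 0, 0, 0]
R5 ← R5 + R3: [0, 0, 0, 0, 0, 0]
Echelon form has 3 nonzero rows, so rank(C) = 3.

3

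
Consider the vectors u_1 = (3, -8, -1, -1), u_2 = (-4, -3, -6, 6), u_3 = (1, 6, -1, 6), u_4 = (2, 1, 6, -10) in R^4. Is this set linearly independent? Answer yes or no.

Form the matrix with these vectors as rows and row reduce.
R2 ← R2 + (4/3)·R1: [0, -41/3, -22/3, 14/3]
R3 ← R3 − (1/3)·R1: [0, 26/3, -2/3, 19/3]
R4 ← R4 − (2/3)·R1: [0, 19/3, 20/3, -28/3]
R3 ← R3 + (26/41)·R2: [0, 0, -218/41, 381/41]
R4 ← R4 + (19/41)·R2: [0, 0, 134/41, -294/41]
R4 ← R4 + (67/109)·R3: [0, 0, 0, -159/109]
4 nonzero rows, so the 4 vectors span a space of dimension 4.
Since 4 = 4, the vectors are linearly independent.

yes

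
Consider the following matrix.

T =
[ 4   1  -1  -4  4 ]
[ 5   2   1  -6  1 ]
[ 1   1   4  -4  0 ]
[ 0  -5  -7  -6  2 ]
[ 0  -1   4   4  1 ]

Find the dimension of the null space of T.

0

Row reduce to echelon form.
R2 ← R2 − (5/4)·R1: [0, 3/4, 9/4, -1, -4]
R3 ← R3 − (1/4)·R1: [0, 3/4, 17/4, -3, -1]
R3 ← R3 − R2: [0, 0, 2, -2, 3]
R4 ← R4 + (20/3)·R2: [0, 0, 8, -38/3, -74/3]
R5 ← R5 + (4/3)·R2: [0, 0, 7, 8/3, -13/3]
R4 ← R4 − (4)·R3: [0, 0, 0, -14/3, -110/3]
R5 ← R5 − (7/2)·R3: [0, 0, 0, 29/3, -89/6]
R5 ← R5 + (29/14)·R4: [0, 0, 0, 0, -1271/14]
5 nonzero rows, so rank(T) = 5.
T has 5 columns; by rank–nullity, nullity = 5 − 5 = 0.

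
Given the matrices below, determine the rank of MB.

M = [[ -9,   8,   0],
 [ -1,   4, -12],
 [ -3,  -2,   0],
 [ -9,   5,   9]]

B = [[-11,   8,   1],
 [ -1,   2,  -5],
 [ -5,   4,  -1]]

First compute MB:
[[ 91, -56, -49],
 [ 67, -48,  -9],
 [ 35, -28,   7],
 [ 49, -26, -43]]
Now row reduce the product.
R2 ← R2 − (67/91)·R1: [0, -88/13, 352/13]
R3 ← R3 − (5/13)·R1: [0, -84/13, 336/13]
R4 ← R4 − (7/13)·R1: [0, 54/13, -216/13]
R3 ← R3 − (21/22)·R2: [0, 0, 0]
R4 ← R4 + (27/44)·R2: [0, 0, 0]
2 nonzero rows, so rank(MB) = 2.

2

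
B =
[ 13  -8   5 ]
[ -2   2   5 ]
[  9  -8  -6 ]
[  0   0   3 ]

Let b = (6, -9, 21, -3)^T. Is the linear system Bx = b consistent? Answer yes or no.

yes

Row reduce the augmented matrix [B | b].
R2 ← R2 + (2/13)·R1: [0, 10/13, 75/13, -105/13]
R3 ← R3 − (9/13)·R1: [0, -32/13, -123/13, 219/13]
R3 ← R3 + (16/5)·R2: [0, 0, 9, -9]
R4 ← R4 − (1/3)·R3: [0, 0, 0, 0]
The echelon form has 3 nonzero rows, and every pivot lies in the first 3 columns, so rank(B) = rank([B|b]) = 3.
The system is consistent.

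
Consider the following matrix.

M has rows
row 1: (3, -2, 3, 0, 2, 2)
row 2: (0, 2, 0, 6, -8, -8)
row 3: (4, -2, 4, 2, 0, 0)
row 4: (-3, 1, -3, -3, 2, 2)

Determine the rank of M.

2

Row reduce to echelon form.
R3 ← R3 − (4/3)·R1: [0, 2/3, 0, 2, -8/3, -8/3]
R4 ← R4 + R1: [0, -1, 0, -3, 4, 4]
R3 ← R3 − (1/3)·R2: [0, 0, 0, 0, 0, 0]
R4 ← R4 + (1/2)·R2: [0, 0, 0, 0, 0, 0]
Echelon form has 2 nonzero rows, so rank(M) = 2.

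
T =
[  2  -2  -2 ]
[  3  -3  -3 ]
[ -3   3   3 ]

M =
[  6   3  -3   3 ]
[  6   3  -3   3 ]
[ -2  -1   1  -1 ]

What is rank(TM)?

1

First compute TM:
[[  4,   2,  -2,   2],
 [  6,   3,  -3,   3],
 [ -6,  -3,   3,  -3]]
Now row reduce the product.
R2 ← R2 − (3/2)·R1: [0, 0, 0, 0]
R3 ← R3 + (3/2)·R1: [0, 0, 0, 0]
1 nonzero row, so rank(TM) = 1.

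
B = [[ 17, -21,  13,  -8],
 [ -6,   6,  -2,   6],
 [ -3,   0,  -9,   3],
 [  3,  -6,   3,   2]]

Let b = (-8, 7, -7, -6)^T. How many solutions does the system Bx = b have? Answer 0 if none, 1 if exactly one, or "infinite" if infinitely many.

Row reduce the augmented matrix [B | b].
R2 ← R2 + (6/17)·R1: [0, -24/17, 44/17, 54/17, 71/17]
R3 ← R3 + (3/17)·R1: [0, -63/17, -114/17, 27/17, -143/17]
R4 ← R4 − (3/17)·R1: [0, -39/17, 12/17, 58/17, -78/17]
R3 ← R3 − (21/8)·R2: [0, 0, -27/2, -27/4, -155/8]
R4 ← R4 − (13/8)·R2: [0, 0, -7/2, -7/4, -91/8]
R4 ← R4 − (7/27)·R3: [0, 0, 0, 0, -343/54]
The echelon form has 4 nonzero rows; the last pivot sits in the augmented column, so rank(B) = 3 but rank([B|b]) = 4.
Since the ranks differ, the system is inconsistent.
It has no solutions.

0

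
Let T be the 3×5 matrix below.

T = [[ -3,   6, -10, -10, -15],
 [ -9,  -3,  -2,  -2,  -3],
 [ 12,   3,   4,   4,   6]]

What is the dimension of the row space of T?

Row reduce to echelon form.
R2 ← R2 − (3)·R1: [0, -21, 28, 28, 42]
R3 ← R3 + (4)·R1: [0, 27, -36, -36, -54]
R3 ← R3 + (9/7)·R2: [0, 0, 0, 0, 0]
Echelon form has 2 nonzero rows, so rank(T) = 2.
The row space has dimension equal to the rank: 2.

2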